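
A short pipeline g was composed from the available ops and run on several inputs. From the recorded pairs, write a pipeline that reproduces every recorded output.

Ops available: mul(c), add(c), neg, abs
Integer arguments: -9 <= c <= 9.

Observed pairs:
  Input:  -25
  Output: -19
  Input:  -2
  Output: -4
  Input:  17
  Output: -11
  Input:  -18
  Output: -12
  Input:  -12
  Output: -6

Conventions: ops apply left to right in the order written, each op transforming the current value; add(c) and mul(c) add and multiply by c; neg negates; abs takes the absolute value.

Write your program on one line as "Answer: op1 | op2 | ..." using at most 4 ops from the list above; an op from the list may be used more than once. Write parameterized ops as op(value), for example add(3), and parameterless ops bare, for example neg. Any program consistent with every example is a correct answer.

abs | add(-6) | abs | neg

Check, running the answer program on each example:
  -25 -> 25 -> 19 -> 19 -> -19
  -2 -> 2 -> -4 -> 4 -> -4
  17 -> 17 -> 11 -> 11 -> -11
  -18 -> 18 -> 12 -> 12 -> -12
  -12 -> 12 -> 6 -> 6 -> -6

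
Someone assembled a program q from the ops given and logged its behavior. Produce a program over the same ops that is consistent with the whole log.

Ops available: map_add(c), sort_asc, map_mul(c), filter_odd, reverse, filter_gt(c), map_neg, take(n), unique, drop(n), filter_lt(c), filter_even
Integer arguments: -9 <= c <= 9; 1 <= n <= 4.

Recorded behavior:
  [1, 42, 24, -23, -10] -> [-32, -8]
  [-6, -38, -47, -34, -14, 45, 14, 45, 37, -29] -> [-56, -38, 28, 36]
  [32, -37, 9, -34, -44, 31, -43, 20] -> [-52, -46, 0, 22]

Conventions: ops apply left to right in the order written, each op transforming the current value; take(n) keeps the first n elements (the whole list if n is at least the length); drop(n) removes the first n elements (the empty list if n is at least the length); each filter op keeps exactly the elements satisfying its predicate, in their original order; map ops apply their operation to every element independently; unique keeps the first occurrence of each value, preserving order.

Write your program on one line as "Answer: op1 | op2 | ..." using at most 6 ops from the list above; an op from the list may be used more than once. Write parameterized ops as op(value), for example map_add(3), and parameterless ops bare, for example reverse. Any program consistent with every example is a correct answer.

sort_asc | reverse | filter_odd | map_add(-9) | reverse | unique

Check, running the answer program on each example:
  [1, 42, 24, -23, -10] -> [-23, -10, 1, 24, 42] -> [42, 24, 1, -10, -23] -> [1, -23] -> [-8, -32] -> [-32, -8] -> [-32, -8]
  [-6, -38, -47, -34, -14, 45, 14, 45, 37, -29] -> [-47, -38, -34, -29, -14, -6, 14, 37, 45, 45] -> [45, 45, 37, 14, -6, -14, -29, -34, -38, -47] -> [45, 45, 37, -29, -47] -> [36, 36, 28, -38, -56] -> [-56, -38, 28, 36, 36] -> [-56, -38, 28, 36]
  [32, -37, 9, -34, -44, 31, -43, 20] -> [-44, -43, -37, -34, 9, 20, 31, 32] -> [32, 31, 20, 9, -34, -37, -43, -44] -> [31, 9, -37, -43] -> [22, 0, -46, -52] -> [-52, -46, 0, 22] -> [-52, -46, 0, 22]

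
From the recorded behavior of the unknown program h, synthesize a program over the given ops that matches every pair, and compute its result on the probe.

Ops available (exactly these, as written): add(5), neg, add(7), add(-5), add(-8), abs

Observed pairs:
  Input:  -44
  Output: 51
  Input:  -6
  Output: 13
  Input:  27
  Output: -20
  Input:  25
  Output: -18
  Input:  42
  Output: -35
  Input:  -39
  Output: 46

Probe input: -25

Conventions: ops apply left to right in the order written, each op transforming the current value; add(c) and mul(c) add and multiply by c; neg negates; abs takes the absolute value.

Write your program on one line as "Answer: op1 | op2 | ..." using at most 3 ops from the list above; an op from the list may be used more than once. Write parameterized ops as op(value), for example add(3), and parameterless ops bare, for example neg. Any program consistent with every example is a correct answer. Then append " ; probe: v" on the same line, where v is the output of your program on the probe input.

neg | add(7) ; probe: 32

Check, running the answer program on each example:
  -44 -> 44 -> 51
  -6 -> 6 -> 13
  27 -> -27 -> -20
  25 -> -25 -> -18
  42 -> -42 -> -35
  -39 -> 39 -> 46
  probe: -25 -> 25 -> 32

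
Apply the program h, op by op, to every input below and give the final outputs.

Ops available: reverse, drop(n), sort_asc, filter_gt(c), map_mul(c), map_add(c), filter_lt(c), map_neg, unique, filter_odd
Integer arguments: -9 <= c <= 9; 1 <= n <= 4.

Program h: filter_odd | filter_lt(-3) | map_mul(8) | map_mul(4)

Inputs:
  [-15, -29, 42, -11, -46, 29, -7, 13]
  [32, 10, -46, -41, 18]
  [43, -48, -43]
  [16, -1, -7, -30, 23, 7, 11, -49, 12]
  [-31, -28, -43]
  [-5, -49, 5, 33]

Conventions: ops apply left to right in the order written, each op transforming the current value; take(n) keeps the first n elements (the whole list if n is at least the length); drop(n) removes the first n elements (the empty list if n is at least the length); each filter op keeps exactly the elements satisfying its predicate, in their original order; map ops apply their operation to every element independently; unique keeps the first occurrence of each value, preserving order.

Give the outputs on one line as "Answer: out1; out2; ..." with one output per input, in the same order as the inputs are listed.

Execution, op by op:
  [-15, -29, 42, -11, -46, 29, -7, 13] -> [-15, -29, -11, 29, -7, 13] -> [-15, -29, -11, -7] -> [-120, -232, -88, -56] -> [-480, -928, -352, -224]
  [32, 10, -46, -41, 18] -> [-41] -> [-41] -> [-328] -> [-1312]
  [43, -48, -43] -> [43, -43] -> [-43] -> [-344] -> [-1376]
  [16, -1, -7, -30, 23, 7, 11, -49, 12] -> [-1, -7, 23, 7, 11, -49] -> [-7, -49] -> [-56, -392] -> [-224, -1568]
  [-31, -28, -43] -> [-31, -43] -> [-31, -43] -> [-248, -344] -> [-992, -1376]
  [-5, -49, 5, 33] -> [-5, -49, 5, 33] -> [-5, -49] -> [-40, -392] -> [-160, -1568]

[-480, -928, -352, -224]; [-1312]; [-1376]; [-224, -1568]; [-992, -1376]; [-160, -1568]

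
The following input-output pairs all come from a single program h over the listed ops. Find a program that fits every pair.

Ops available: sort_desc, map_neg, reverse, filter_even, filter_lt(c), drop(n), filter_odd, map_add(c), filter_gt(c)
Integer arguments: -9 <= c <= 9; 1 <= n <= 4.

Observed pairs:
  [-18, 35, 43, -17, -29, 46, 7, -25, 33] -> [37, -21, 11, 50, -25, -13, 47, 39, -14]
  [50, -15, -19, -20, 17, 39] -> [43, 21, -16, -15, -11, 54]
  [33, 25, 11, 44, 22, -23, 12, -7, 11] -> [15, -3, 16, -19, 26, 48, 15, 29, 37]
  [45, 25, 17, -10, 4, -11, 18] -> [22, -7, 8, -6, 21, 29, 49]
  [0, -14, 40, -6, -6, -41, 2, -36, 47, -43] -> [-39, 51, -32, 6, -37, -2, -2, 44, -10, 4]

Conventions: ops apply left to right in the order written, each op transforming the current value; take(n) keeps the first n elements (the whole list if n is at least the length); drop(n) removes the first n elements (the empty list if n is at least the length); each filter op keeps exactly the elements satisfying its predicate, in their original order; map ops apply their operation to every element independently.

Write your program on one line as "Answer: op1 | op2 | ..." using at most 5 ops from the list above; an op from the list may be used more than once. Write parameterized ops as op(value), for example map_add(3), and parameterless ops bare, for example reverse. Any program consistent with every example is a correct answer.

reverse | map_neg | map_add(-4) | map_neg

Check, running the answer program on each example:
  [-18, 35, 43, -17, -29, 46, 7, -25, 33] -> [33, -25, 7, 46, -29, -17, 43, 35, -18] -> [-33, 25, -7, -46, 29, 17, -43, -35, 18] -> [-37, 21, -11, -50, 25, 13, -47, -39, 14] -> [37, -21, 11, 50, -25, -13, 47, 39, -14]
  [50, -15, -19, -20, 17, 39] -> [39, 17, -20, -19, -15, 50] -> [-39, -17, 20, 19, 15, -50] -> [-43, -21, 16, 15, 11, -54] -> [43, 21, -16, -15, -11, 54]
  [33, 25, 11, 44, 22, -23, 12, -7, 11] -> [11, -7, 12, -23, 22, 44, 11, 25, 33] -> [-11, 7, -12, 23, -22, -44, -11, -25, -33] -> [-15, 3, -16, 19, -26, -48, -15, -29, -37] -> [15, -3, 16, -19, 26, 48, 15, 29, 37]
  [45, 25, 17, -10, 4, -11, 18] -> [18, -11, 4, -10, 17, 25, 45] -> [-18, 11, -4, 10, -17, -25, -45] -> [-22, 7, -8, 6, -21, -29, -49] -> [22, -7, 8, -6, 21, 29, 49]
  [0, -14, 40, -6, -6, -41, 2, -36, 47, -43] -> [-43, 47, -36, 2, -41, -6, -6, 40, -14, 0] -> [43, -47, 36, -2, 41, 6, 6, -40, 14, 0] -> [39, -51, 32, -6, 37, 2, 2, -44, 10, -4] -> [-39, 51, -32, 6, -37, -2, -2, 44, -10, 4]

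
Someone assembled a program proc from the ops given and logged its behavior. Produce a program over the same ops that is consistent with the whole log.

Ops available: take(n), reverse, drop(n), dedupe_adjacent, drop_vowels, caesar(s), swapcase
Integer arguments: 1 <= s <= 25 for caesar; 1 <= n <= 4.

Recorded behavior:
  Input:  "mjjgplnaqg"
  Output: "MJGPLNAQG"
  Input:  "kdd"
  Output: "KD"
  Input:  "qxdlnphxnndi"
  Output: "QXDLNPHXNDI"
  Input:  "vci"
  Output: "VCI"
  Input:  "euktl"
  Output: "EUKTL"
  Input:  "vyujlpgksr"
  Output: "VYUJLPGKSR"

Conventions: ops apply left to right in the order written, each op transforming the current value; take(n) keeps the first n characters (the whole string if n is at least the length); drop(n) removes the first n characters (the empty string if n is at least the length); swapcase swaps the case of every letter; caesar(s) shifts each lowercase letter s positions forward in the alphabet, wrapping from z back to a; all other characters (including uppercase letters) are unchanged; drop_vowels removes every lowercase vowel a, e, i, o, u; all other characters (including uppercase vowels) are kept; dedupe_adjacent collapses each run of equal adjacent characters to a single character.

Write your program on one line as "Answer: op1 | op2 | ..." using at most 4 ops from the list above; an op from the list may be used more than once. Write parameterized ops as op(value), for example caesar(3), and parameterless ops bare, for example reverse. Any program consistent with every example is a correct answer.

reverse | dedupe_adjacent | swapcase | reverse

Check, running the answer program on each example:
  "mjjgplnaqg" -> "gqanlpgjjm" -> "gqanlpgjm" -> "GQANLPGJM" -> "MJGPLNAQG"
  "kdd" -> "ddk" -> "dk" -> "DK" -> "KD"
  "qxdlnphxnndi" -> "idnnxhpnldxq" -> "idnxhpnldxq" -> "IDNXHPNLDXQ" -> "QXDLNPHXNDI"
  "vci" -> "icv" -> "icv" -> "ICV" -> "VCI"
  "euktl" -> "ltkue" -> "ltkue" -> "LTKUE" -> "EUKTL"
  "vyujlpgksr" -> "rskgpljuyv" -> "rskgpljuyv" -> "RSKGPLJUYV" -> "VYUJLPGKSR"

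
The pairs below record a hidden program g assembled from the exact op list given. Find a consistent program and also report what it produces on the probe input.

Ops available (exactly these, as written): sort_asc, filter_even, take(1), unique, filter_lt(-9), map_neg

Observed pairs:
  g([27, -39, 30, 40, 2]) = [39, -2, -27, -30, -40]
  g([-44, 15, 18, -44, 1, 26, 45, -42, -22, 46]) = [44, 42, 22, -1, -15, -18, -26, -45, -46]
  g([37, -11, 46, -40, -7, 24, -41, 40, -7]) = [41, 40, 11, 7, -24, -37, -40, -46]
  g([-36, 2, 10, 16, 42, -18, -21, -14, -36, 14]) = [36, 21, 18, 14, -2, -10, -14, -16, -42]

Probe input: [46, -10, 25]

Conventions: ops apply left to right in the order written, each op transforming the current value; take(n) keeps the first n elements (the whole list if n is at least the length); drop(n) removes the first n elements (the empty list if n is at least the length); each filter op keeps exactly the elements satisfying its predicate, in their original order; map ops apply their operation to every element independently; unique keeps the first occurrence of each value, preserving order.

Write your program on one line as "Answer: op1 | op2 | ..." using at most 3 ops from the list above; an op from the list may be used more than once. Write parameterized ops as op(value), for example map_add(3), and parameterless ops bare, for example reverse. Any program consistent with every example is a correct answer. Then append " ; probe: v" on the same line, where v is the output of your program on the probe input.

unique | sort_asc | map_neg ; probe: [10, -25, -46]

Check, running the answer program on each example:
  [27, -39, 30, 40, 2] -> [27, -39, 30, 40, 2] -> [-39, 2, 27, 30, 40] -> [39, -2, -27, -30, -40]
  [-44, 15, 18, -44, 1, 26, 45, -42, -22, 46] -> [-44, 15, 18, 1, 26, 45, -42, -22, 46] -> [-44, -42, -22, 1, 15, 18, 26, 45, 46] -> [44, 42, 22, -1, -15, -18, -26, -45, -46]
  [37, -11, 46, -40, -7, 24, -41, 40, -7] -> [37, -11, 46, -40, -7, 24, -41, 40] -> [-41, -40, -11, -7, 24, 37, 40, 46] -> [41, 40, 11, 7, -24, -37, -40, -46]
  [-36, 2, 10, 16, 42, -18, -21, -14, -36, 14] -> [-36, 2, 10, 16, 42, -18, -21, -14, 14] -> [-36, -21, -18, -14, 2, 10, 14, 16, 42] -> [36, 21, 18, 14, -2, -10, -14, -16, -42]
  probe: [46, -10, 25] -> [46, -10, 25] -> [-10, 25, 46] -> [10, -25, -46]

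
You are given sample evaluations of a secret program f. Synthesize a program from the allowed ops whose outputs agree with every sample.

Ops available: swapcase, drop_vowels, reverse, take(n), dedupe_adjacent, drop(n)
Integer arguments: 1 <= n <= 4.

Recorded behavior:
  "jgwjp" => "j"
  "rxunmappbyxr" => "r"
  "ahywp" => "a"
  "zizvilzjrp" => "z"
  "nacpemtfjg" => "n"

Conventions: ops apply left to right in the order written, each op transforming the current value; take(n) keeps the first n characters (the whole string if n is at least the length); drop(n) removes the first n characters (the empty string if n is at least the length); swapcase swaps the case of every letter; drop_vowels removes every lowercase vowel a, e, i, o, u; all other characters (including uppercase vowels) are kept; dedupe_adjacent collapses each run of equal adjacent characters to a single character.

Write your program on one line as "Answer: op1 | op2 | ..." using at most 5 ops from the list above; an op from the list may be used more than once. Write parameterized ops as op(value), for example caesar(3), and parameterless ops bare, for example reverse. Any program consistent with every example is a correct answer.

take(3) | swapcase | take(1) | swapcase

Check, running the answer program on each example:
  "jgwjp" -> "jgw" -> "JGW" -> "J" -> "j"
  "rxunmappbyxr" -> "rxu" -> "RXU" -> "R" -> "r"
  "ahywp" -> "ahy" -> "AHY" -> "A" -> "a"
  "zizvilzjrp" -> "ziz" -> "ZIZ" -> "Z" -> "z"
  "nacpemtfjg" -> "nac" -> "NAC" -> "N" -> "n"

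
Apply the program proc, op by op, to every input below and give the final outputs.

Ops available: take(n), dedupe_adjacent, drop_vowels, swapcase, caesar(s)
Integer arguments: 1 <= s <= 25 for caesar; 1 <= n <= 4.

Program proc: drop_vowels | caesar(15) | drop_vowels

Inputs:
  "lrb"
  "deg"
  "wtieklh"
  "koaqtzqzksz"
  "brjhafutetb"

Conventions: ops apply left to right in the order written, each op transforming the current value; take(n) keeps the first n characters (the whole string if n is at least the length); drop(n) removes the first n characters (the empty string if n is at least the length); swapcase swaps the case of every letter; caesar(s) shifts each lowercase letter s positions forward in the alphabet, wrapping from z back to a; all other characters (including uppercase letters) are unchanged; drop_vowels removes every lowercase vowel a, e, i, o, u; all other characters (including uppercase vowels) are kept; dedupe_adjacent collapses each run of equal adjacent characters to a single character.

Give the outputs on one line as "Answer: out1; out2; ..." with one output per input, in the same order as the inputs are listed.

"gq"; "sv"; "lzw"; "zffzh"; "qgywq"

Execution, op by op:
  "lrb" -> "lrb" -> "agq" -> "gq"
  "deg" -> "dg" -> "sv" -> "sv"
  "wtieklh" -> "wtklh" -> "lizaw" -> "lzw"
  "koaqtzqzksz" -> "kqtzqzksz" -> "zfiofozho" -> "zffzh"
  "brjhafutetb" -> "brjhfttb" -> "qgywuiiq" -> "qgywq"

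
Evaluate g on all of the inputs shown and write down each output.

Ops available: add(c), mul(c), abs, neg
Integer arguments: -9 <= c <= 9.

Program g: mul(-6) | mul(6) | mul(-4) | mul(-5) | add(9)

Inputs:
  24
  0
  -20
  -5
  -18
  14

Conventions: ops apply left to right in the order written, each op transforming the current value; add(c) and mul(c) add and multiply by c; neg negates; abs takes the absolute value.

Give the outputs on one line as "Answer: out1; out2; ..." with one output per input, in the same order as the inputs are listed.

-17271; 9; 14409; 3609; 12969; -10071

Execution, op by op:
  24 -> -144 -> -864 -> 3456 -> -17280 -> -17271
  0 -> 0 -> 0 -> 0 -> 0 -> 9
  -20 -> 120 -> 720 -> -2880 -> 14400 -> 14409
  -5 -> 30 -> 180 -> -720 -> 3600 -> 3609
  -18 -> 108 -> 648 -> -2592 -> 12960 -> 12969
  14 -> -84 -> -504 -> 2016 -> -10080 -> -10071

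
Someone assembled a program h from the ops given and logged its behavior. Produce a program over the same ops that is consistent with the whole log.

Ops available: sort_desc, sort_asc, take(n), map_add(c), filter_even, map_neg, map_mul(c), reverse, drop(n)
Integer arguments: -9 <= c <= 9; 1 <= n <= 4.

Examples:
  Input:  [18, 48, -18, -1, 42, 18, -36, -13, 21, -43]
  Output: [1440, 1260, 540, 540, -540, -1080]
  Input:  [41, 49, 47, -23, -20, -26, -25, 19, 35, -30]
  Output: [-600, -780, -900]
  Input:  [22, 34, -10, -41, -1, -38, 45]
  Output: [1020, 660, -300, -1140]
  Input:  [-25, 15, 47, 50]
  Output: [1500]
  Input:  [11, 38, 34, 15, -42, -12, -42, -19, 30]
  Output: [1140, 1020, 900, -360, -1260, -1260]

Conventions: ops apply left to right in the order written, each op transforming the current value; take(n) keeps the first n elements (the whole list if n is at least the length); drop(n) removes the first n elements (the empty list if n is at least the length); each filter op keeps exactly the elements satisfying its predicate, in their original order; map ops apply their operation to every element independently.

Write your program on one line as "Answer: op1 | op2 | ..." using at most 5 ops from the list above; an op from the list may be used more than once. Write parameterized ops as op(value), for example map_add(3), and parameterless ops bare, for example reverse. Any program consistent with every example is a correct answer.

map_neg | map_mul(5) | filter_even | sort_asc | map_mul(-6)

Check, running the answer program on each example:
  [18, 48, -18, -1, 42, 18, -36, -13, 21, -43] -> [-18, -48, 18, 1, -42, -18, 36, 13, -21, 43] -> [-90, -240, 90, 5, -210, -90, 180, 65, -105, 215] -> [-90, -240, 90, -210, -90, 180] -> [-240, -210, -90, -90, 90, 180] -> [1440, 1260, 540, 540, -540, -1080]
  [41, 49, 47, -23, -20, -26, -25, 19, 35, -30] -> [-41, -49, -47, 23, 20, 26, 25, -19, -35, 30] -> [-205, -245, -235, 115, 100, 130, 125, -95, -175, 150] -> [100, 130, 150] -> [100, 130, 150] -> [-600, -780, -900]
  [22, 34, -10, -41, -1, -38, 45] -> [-22, -34, 10, 41, 1, 38, -45] -> [-110, -170, 50, 205, 5, 190, -225] -> [-110, -170, 50, 190] -> [-170, -110, 50, 190] -> [1020, 660, -300, -1140]
  [-25, 15, 47, 50] -> [25, -15, -47, -50] -> [125, -75, -235, -250] -> [-250] -> [-250] -> [1500]
  [11, 38, 34, 15, -42, -12, -42, -19, 30] -> [-11, -38, -34, -15, 42, 12, 42, 19, -30] -> [-55, -190, -170, -75, 210, 60, 210, 95, -150] -> [-190, -170, 210, 60, 210, -150] -> [-190, -170, -150, 60, 210, 210] -> [1140, 1020, 900, -360, -1260, -1260]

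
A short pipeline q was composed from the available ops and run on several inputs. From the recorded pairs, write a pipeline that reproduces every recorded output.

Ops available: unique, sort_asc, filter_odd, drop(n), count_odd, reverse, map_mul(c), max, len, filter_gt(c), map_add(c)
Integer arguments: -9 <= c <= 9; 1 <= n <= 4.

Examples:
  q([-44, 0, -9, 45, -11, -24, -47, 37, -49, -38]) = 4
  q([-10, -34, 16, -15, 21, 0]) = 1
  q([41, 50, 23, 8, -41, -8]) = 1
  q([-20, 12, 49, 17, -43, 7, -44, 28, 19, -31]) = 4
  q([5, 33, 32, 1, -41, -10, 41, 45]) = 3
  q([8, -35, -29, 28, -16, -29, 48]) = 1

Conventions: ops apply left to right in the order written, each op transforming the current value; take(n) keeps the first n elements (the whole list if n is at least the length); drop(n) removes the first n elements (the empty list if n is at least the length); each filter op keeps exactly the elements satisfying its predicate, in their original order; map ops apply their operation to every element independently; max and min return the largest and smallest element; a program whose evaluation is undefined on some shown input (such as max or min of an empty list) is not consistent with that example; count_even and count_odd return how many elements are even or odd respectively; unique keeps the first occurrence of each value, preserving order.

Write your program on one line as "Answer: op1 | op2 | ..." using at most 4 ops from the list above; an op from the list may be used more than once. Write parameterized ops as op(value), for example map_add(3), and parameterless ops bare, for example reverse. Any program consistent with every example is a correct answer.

drop(4) | sort_asc | count_odd

Check, running the answer program on each example:
  [-44, 0, -9, 45, -11, -24, -47, 37, -49, -38] -> [-11, -24, -47, 37, -49, -38] -> [-49, -47, -38, -24, -11, 37] -> 4
  [-10, -34, 16, -15, 21, 0] -> [21, 0] -> [0, 21] -> 1
  [41, 50, 23, 8, -41, -8] -> [-41, -8] -> [-41, -8] -> 1
  [-20, 12, 49, 17, -43, 7, -44, 28, 19, -31] -> [-43, 7, -44, 28, 19, -31] -> [-44, -43, -31, 7, 19, 28] -> 4
  [5, 33, 32, 1, -41, -10, 41, 45] -> [-41, -10, 41, 45] -> [-41, -10, 41, 45] -> 3
  [8, -35, -29, 28, -16, -29, 48] -> [-16, -29, 48] -> [-29, -16, 48] -> 1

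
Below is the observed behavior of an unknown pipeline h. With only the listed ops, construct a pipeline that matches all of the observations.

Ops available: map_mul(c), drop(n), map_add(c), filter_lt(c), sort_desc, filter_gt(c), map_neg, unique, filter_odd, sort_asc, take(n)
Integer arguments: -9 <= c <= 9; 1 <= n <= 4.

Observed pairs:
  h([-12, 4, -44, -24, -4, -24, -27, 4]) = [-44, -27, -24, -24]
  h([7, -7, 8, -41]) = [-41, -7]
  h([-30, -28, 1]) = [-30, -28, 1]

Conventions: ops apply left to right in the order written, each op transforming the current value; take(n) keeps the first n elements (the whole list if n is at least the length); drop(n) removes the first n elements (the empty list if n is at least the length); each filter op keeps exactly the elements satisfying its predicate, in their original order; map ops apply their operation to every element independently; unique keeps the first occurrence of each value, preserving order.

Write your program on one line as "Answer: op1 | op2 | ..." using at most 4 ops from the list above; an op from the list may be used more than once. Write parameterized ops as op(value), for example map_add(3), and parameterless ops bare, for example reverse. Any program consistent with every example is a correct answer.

sort_asc | filter_lt(2) | take(4)

Check, running the answer program on each example:
  [-12, 4, -44, -24, -4, -24, -27, 4] -> [-44, -27, -24, -24, -12, -4, 4, 4] -> [-44, -27, -24, -24, -12, -4] -> [-44, -27, -24, -24]
  [7, -7, 8, -41] -> [-41, -7, 7, 8] -> [-41, -7] -> [-41, -7]
  [-30, -28, 1] -> [-30, -28, 1] -> [-30, -28, 1] -> [-30, -28, 1]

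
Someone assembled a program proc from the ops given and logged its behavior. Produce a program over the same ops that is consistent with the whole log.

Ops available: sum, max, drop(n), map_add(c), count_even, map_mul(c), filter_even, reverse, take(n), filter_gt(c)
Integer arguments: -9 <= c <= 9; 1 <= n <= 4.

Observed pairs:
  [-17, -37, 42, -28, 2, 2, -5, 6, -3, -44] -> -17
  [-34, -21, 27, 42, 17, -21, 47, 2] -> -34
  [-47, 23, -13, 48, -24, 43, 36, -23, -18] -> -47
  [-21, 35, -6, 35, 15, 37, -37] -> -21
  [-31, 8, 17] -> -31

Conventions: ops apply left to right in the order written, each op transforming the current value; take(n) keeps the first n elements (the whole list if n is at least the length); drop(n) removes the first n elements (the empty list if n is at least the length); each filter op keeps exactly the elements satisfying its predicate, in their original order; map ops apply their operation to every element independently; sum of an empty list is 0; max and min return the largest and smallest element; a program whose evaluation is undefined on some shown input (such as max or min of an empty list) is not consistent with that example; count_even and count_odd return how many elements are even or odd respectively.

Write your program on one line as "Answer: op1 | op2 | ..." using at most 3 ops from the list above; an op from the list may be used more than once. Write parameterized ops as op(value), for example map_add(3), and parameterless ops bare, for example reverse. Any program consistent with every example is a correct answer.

take(1) | max

Check, running the answer program on each example:
  [-17, -37, 42, -28, 2, 2, -5, 6, -3, -44] -> [-17] -> -17
  [-34, -21, 27, 42, 17, -21, 47, 2] -> [-34] -> -34
  [-47, 23, -13, 48, -24, 43, 36, -23, -18] -> [-47] -> -47
  [-21, 35, -6, 35, 15, 37, -37] -> [-21] -> -21
  [-31, 8, 17] -> [-31] -> -31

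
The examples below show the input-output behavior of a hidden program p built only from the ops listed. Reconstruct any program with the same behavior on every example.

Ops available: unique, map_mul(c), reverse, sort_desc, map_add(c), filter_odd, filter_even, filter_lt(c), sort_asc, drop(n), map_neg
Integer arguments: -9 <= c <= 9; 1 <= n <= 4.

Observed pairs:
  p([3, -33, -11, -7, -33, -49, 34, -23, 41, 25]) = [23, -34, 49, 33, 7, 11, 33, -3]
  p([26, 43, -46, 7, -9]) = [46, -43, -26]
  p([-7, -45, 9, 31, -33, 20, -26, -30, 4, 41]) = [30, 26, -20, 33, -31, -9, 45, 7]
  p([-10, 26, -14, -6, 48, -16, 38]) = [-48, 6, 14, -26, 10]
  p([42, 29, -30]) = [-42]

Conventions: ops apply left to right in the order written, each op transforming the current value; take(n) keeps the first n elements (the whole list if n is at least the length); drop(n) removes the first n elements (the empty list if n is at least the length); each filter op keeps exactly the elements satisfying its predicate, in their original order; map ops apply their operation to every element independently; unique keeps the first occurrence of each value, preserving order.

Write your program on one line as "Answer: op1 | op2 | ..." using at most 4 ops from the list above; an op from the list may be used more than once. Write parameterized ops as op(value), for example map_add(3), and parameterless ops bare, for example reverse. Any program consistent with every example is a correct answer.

reverse | map_neg | drop(2)

Check, running the answer program on each example:
  [3, -33, -11, -7, -33, -49, 34, -23, 41, 25] -> [25, 41, -23, 34, -49, -33, -7, -11, -33, 3] -> [-25, -41, 23, -34, 49, 33, 7, 11, 33, -3] -> [23, -34, 49, 33, 7, 11, 33, -3]
  [26, 43, -46, 7, -9] -> [-9, 7, -46, 43, 26] -> [9, -7, 46, -43, -26] -> [46, -43, -26]
  [-7, -45, 9, 31, -33, 20, -26, -30, 4, 41] -> [41, 4, -30, -26, 20, -33, 31, 9, -45, -7] -> [-41, -4, 30, 26, -20, 33, -31, -9, 45, 7] -> [30, 26, -20, 33, -31, -9, 45, 7]
  [-10, 26, -14, -6, 48, -16, 38] -> [38, -16, 48, -6, -14, 26, -10] -> [-38, 16, -48, 6, 14, -26, 10] -> [-48, 6, 14, -26, 10]
  [42, 29, -30] -> [-30, 29, 42] -> [30, -29, -42] -> [-42]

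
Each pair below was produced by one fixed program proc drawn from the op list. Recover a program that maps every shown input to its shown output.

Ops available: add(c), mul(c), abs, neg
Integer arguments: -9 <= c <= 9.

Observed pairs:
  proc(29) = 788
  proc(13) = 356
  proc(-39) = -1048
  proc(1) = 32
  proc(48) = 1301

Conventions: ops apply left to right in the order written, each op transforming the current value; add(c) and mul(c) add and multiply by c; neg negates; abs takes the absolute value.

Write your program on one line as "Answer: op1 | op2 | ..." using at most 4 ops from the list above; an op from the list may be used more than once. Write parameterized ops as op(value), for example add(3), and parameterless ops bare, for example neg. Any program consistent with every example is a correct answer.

mul(3) | mul(9) | add(-2) | add(7)

Check, running the answer program on each example:
  29 -> 87 -> 783 -> 781 -> 788
  13 -> 39 -> 351 -> 349 -> 356
  -39 -> -117 -> -1053 -> -1055 -> -1048
  1 -> 3 -> 27 -> 25 -> 32
  48 -> 144 -> 1296 -> 1294 -> 1301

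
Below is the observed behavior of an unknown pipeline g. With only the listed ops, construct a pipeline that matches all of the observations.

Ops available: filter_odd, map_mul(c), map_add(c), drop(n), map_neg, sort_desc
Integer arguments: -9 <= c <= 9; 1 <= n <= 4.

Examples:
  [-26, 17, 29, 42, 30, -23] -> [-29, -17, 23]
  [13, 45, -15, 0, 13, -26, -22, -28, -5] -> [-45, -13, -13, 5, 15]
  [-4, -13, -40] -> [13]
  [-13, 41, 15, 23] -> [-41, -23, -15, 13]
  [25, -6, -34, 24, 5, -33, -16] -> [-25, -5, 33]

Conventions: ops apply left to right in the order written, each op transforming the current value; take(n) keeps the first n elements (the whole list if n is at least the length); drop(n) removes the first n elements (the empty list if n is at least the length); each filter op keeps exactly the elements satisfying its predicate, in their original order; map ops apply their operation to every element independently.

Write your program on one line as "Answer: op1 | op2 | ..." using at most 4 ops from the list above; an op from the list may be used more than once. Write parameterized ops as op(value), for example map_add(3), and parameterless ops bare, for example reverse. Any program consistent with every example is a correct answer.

sort_desc | map_neg | filter_odd

Check, running the answer program on each example:
  [-26, 17, 29, 42, 30, -23] -> [42, 30, 29, 17, -23, -26] -> [-42, -30, -29, -17, 23, 26] -> [-29, -17, 23]
  [13, 45, -15, 0, 13, -26, -22, -28, -5] -> [45, 13, 13, 0, -5, -15, -22, -26, -28] -> [-45, -13, -13, 0, 5, 15, 22, 26, 28] -> [-45, -13, -13, 5, 15]
  [-4, -13, -40] -> [-4, -13, -40] -> [4, 13, 40] -> [13]
  [-13, 41, 15, 23] -> [41, 23, 15, -13] -> [-41, -23, -15, 13] -> [-41, -23, -15, 13]
  [25, -6, -34, 24, 5, -33, -16] -> [25, 24, 5, -6, -16, -33, -34] -> [-25, -24, -5, 6, 16, 33, 34] -> [-25, -5, 33]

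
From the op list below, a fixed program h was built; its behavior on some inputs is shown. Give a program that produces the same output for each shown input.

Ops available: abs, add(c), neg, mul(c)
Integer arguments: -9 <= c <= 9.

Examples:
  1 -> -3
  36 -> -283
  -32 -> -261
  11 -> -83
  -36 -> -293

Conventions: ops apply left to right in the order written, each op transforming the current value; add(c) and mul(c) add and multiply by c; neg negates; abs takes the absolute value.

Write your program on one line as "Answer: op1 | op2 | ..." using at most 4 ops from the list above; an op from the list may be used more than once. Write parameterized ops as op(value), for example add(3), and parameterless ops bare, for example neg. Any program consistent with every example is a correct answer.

mul(8) | add(-5) | abs | neg

Check, running the answer program on each example:
  1 -> 8 -> 3 -> 3 -> -3
  36 -> 288 -> 283 -> 283 -> -283
  -32 -> -256 -> -261 -> 261 -> -261
  11 -> 88 -> 83 -> 83 -> -83
  -36 -> -288 -> -293 -> 293 -> -293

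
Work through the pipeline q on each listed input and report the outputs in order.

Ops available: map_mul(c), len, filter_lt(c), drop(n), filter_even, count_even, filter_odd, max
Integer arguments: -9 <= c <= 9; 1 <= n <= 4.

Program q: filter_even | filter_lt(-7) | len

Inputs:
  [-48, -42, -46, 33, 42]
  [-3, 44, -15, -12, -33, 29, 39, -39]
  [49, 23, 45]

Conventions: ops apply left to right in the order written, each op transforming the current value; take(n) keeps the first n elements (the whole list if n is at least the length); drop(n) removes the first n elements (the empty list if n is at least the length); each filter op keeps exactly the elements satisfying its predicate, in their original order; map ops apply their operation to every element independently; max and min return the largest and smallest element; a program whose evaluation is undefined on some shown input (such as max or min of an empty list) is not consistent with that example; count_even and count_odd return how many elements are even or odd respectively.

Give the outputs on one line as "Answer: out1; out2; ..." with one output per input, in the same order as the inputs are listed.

Execution, op by op:
  [-48, -42, -46, 33, 42] -> [-48, -42, -46, 42] -> [-48, -42, -46] -> 3
  [-3, 44, -15, -12, -33, 29, 39, -39] -> [44, -12] -> [-12] -> 1
  [49, 23, 45] -> [] -> [] -> 0

3; 1; 0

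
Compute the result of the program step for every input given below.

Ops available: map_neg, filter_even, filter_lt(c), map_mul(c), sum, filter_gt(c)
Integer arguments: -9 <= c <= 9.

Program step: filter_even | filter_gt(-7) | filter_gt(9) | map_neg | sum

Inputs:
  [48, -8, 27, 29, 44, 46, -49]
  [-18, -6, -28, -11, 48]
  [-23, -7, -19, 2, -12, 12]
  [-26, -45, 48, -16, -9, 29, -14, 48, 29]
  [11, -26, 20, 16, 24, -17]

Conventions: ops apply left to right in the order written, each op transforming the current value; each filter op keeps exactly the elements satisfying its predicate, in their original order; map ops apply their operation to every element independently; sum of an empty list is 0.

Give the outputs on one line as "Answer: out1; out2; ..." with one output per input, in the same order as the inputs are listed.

Execution, op by op:
  [48, -8, 27, 29, 44, 46, -49] -> [48, -8, 44, 46] -> [48, 44, 46] -> [48, 44, 46] -> [-48, -44, -46] -> -138
  [-18, -6, -28, -11, 48] -> [-18, -6, -28, 48] -> [-6, 48] -> [48] -> [-48] -> -48
  [-23, -7, -19, 2, -12, 12] -> [2, -12, 12] -> [2, 12] -> [12] -> [-12] -> -12
  [-26, -45, 48, -16, -9, 29, -14, 48, 29] -> [-26, 48, -16, -14, 48] -> [48, 48] -> [48, 48] -> [-48, -48] -> -96
  [11, -26, 20, 16, 24, -17] -> [-26, 20, 16, 24] -> [20, 16, 24] -> [20, 16, 24] -> [-20, -16, -24] -> -60

-138; -48; -12; -96; -60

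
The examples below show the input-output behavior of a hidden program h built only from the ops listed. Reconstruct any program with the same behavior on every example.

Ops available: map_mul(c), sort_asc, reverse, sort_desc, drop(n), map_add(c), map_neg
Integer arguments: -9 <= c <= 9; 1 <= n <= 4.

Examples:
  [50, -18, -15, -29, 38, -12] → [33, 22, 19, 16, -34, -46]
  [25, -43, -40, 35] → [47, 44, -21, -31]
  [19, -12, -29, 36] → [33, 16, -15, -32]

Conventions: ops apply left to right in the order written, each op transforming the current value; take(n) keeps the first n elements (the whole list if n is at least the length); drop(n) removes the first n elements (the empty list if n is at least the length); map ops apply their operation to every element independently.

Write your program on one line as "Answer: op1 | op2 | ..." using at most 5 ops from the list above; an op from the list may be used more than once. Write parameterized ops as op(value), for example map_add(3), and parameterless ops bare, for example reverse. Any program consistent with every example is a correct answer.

map_neg | reverse | sort_desc | map_add(4)

Check, running the answer program on each example:
  [50, -18, -15, -29, 38, -12] -> [-50, 18, 15, 29, -38, 12] -> [12, -38, 29, 15, 18, -50] -> [29, 18, 15, 12, -38, -50] -> [33, 22, 19, 16, -34, -46]
  [25, -43, -40, 35] -> [-25, 43, 40, -35] -> [-35, 40, 43, -25] -> [43, 40, -25, -35] -> [47, 44, -21, -31]
  [19, -12, -29, 36] -> [-19, 12, 29, -36] -> [-36, 29, 12, -19] -> [29, 12, -19, -36] -> [33, 16, -15, -32]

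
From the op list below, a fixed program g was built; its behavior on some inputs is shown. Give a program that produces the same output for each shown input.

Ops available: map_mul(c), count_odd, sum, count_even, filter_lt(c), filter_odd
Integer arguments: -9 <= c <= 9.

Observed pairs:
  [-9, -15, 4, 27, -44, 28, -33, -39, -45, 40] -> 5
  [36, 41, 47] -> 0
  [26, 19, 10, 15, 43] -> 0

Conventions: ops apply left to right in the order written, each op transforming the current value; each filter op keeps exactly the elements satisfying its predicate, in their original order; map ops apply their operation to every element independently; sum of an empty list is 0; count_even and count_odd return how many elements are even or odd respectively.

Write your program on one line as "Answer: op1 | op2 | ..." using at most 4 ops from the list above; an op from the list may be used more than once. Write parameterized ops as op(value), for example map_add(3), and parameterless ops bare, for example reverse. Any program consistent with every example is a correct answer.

filter_lt(-7) | filter_odd | count_odd

Check, running the answer program on each example:
  [-9, -15, 4, 27, -44, 28, -33, -39, -45, 40] -> [-9, -15, -44, -33, -39, -45] -> [-9, -15, -33, -39, -45] -> 5
  [36, 41, 47] -> [] -> [] -> 0
  [26, 19, 10, 15, 43] -> [] -> [] -> 0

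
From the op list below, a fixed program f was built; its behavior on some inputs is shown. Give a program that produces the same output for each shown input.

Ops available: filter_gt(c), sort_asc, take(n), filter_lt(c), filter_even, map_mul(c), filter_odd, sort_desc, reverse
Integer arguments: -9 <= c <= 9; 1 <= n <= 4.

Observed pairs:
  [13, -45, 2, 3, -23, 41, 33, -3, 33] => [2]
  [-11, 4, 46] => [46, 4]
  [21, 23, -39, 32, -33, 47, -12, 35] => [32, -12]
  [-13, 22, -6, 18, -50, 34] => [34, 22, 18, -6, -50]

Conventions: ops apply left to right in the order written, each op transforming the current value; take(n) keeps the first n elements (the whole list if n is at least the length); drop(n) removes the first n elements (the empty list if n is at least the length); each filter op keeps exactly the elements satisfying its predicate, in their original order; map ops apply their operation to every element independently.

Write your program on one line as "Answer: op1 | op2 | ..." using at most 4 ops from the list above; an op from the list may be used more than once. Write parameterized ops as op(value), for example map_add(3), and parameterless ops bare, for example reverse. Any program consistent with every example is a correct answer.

filter_even | sort_asc | reverse

Check, running the answer program on each example:
  [13, -45, 2, 3, -23, 41, 33, -3, 33] -> [2] -> [2] -> [2]
  [-11, 4, 46] -> [4, 46] -> [4, 46] -> [46, 4]
  [21, 23, -39, 32, -33, 47, -12, 35] -> [32, -12] -> [-12, 32] -> [32, -12]
  [-13, 22, -6, 18, -50, 34] -> [22, -6, 18, -50, 34] -> [-50, -6, 18, 22, 34] -> [34, 22, 18, -6, -50]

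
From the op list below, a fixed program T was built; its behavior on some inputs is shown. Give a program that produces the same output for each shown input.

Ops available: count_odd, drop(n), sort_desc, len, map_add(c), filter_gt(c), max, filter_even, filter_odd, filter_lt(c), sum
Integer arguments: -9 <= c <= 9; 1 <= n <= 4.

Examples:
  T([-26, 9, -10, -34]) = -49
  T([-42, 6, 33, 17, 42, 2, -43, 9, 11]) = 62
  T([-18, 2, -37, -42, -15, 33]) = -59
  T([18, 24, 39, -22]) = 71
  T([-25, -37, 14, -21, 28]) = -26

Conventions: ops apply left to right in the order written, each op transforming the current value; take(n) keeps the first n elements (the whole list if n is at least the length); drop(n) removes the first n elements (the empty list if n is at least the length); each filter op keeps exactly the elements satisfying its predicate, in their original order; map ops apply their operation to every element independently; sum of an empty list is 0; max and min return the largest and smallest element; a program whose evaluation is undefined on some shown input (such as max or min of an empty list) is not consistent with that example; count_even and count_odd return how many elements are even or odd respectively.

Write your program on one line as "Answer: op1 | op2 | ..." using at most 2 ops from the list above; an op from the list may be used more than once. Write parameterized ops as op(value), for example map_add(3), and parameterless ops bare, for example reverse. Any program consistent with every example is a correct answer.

map_add(3) | sum

Check, running the answer program on each example:
  [-26, 9, -10, -34] -> [-23, 12, -7, -31] -> -49
  [-42, 6, 33, 17, 42, 2, -43, 9, 11] -> [-39, 9, 36, 20, 45, 5, -40, 12, 14] -> 62
  [-18, 2, -37, -42, -15, 33] -> [-15, 5, -34, -39, -12, 36] -> -59
  [18, 24, 39, -22] -> [21, 27, 42, -19] -> 71
  [-25, -37, 14, -21, 28] -> [-22, -34, 17, -18, 31] -> -26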